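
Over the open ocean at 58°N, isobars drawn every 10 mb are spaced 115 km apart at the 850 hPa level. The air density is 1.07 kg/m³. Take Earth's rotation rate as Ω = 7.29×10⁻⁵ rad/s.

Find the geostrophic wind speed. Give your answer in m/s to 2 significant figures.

66 m/s

Coriolis parameter at 58°N:
f = 2Ω sin φ = 2 × 7.29×10⁻⁵ × sin 58° = 1.24×10⁻⁴ s⁻¹
Pressure gradient: |∂P/∂n| = 1000 Pa / 115000 m = 8.70×10⁻³ Pa/m
Geostrophic balance (pressure-gradient force = Coriolis force):
V_g = (1/(fρ)) |∂P/∂n| = 8.70×10⁻³ / (1.24×10⁻⁴ × 1.07) = 65.7 m/s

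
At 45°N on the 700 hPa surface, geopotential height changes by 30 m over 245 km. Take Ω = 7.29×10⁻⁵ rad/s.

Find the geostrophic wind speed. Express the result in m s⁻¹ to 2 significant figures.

Coriolis parameter at 45°N:
f = 2Ω sin φ = 2 × 7.29×10⁻⁵ × sin 45° = 1.03×10⁻⁴ s⁻¹
Height gradient: |∂Z/∂n| = 30 m / 245000 m = 1.22×10⁻⁴
On a pressure surface, geostrophic balance gives V_g = (g/f)|∂Z/∂n|:
V_g = 9.81 × 1.22×10⁻⁴ / 1.03×10⁻⁴ = 11.7 m/s

12 m s⁻¹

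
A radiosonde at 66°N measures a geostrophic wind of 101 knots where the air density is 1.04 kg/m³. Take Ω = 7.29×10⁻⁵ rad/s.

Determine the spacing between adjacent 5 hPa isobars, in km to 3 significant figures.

Coriolis parameter at 66°N:
f = 2Ω sin φ = 2 × 7.29×10⁻⁵ × sin 66° = 1.33×10⁻⁴ s⁻¹
Wind speed in SI: 101 knots = 52.0 m/s
Geostrophic balance rearranged: |∂P/∂n| = f ρ V_g
|∂P/∂n| = 1.33×10⁻⁴ × 1.04 × 52.0 = 7.20×10⁻³ Pa/m
Isobar spacing: Δn = ΔP/|∂P/∂n| = 500 Pa / 7.20×10⁻³ Pa/m = 69469 m ≈ 69.5 km

69.5 km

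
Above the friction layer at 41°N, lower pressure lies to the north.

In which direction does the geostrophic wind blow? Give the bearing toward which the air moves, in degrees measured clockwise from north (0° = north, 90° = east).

The pressure-gradient force points toward the north (bearing 000°).
Geostrophic balance: in the Northern Hemisphere the Coriolis force deflects motion to the right, so the geostrophic wind blows 90° to the right of the pressure-gradient force (low pressure on the left).
Rotating 000° by 90° clockwise gives 090° — the wind blows toward the east.

090°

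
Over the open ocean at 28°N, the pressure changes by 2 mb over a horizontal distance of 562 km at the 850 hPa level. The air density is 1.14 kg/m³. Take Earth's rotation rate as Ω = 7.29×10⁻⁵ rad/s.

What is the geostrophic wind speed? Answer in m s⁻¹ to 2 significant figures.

4.6 m s⁻¹

Coriolis parameter at 28°N:
f = 2Ω sin φ = 2 × 7.29×10⁻⁵ × sin 28° = 6.84×10⁻⁵ s⁻¹
Pressure gradient: |∂P/∂n| = 200 Pa / 562000 m = 3.56×10⁻⁴ Pa/m
Geostrophic balance (pressure-gradient force = Coriolis force):
V_g = (1/(fρ)) |∂P/∂n| = 3.56×10⁻⁴ / (6.84×10⁻⁵ × 1.14) = 4.56 m/s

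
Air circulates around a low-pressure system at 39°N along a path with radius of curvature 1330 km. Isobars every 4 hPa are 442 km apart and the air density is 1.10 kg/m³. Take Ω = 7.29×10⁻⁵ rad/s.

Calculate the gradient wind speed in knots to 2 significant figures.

Coriolis parameter at 39°N:
f = 2Ω sin φ = 2 × 7.29×10⁻⁵ × sin 39° = 9.18×10⁻⁵ s⁻¹
Pressure gradient: |∂P/∂n| = 400 Pa / 442000 m = 9.05×10⁻⁴ Pa/m
Geostrophic speed: V_g = |∂P/∂n|/(fρ) = 9.05×10⁻⁴/(9.18×10⁻⁵ × 1.10) = 8.97 m/s
Around a low, centrifugal force acts outward with Coriolis, so pressure-gradient force balances both:
(1/ρ)|∂P/∂n| = fV + V²/R  →  V² + fR·V − fR·V_g = 0
With fR = 9.18×10⁻⁵ × 1330×10³ m = 122 m/s:
V = [−fR + √((fR)² + 4 fR V_g)]/2 = [−122 + √(122² + 4×122×8.97)]/2 = 8.39 m/s
Subgeostrophic (V < V_g = 8.97 m/s), as expected around a low.
Converting: 8.39 m/s × 1.944 = 16 knots

16 knots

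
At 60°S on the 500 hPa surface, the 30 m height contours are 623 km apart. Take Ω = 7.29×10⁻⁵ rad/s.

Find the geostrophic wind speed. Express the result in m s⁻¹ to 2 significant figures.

3.7 m s⁻¹

Coriolis parameter at 60°S:
f = 2Ω sin φ = 2 × 7.29×10⁻⁵ × sin 60° = 1.26×10⁻⁴ s⁻¹
Height gradient: |∂Z/∂n| = 30 m / 623000 m = 4.82×10⁻⁵
On a pressure surface, geostrophic balance gives V_g = (g/f)|∂Z/∂n|:
V_g = 9.81 × 4.82×10⁻⁵ / 1.26×10⁻⁴ = 3.74 m/s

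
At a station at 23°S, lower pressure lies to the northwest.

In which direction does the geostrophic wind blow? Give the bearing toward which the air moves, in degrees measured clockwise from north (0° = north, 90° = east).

The pressure-gradient force points toward the northwest (bearing 315°).
Geostrophic balance: in the Southern Hemisphere the Coriolis force deflects motion to the left, so the geostrophic wind blows 90° to the left of the pressure-gradient force (low pressure on the right).
Rotating 315° by 90° counterclockwise gives 225° — the wind blows toward the southwest.

225°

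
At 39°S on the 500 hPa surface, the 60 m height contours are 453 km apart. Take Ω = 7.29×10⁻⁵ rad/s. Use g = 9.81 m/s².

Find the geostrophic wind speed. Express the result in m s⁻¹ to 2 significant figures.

Coriolis parameter at 39°S:
f = 2Ω sin φ = 2 × 7.29×10⁻⁵ × sin 39° = 9.18×10⁻⁵ s⁻¹
Height gradient: |∂Z/∂n| = 60 m / 453000 m = 1.32×10⁻⁴
On a pressure surface, geostrophic balance gives V_g = (g/f)|∂Z/∂n|:
V_g = 9.81 × 1.32×10⁻⁴ / 9.18×10⁻⁵ = 14.2 m/s

14 m s⁻¹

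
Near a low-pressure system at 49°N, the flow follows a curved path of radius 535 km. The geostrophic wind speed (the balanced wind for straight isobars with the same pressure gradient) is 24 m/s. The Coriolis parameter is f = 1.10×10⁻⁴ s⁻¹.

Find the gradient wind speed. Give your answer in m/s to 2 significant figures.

18 m/s

Around a low, centrifugal force acts outward with Coriolis, so pressure-gradient force balances both:
(1/ρ)|∂P/∂n| = fV + V²/R  →  V² + fR·V − fR·V_g = 0
With fR = 1.10×10⁻⁴ × 535×10³ m = 58.8 m/s:
V = [−fR + √((fR)² + 4 fR V_g)]/2 = [−58.8 + √(58.8² + 4×58.8×24)]/2 = 18.3 m/s
Subgeostrophic (V < V_g = 24 m/s), as expected around a low.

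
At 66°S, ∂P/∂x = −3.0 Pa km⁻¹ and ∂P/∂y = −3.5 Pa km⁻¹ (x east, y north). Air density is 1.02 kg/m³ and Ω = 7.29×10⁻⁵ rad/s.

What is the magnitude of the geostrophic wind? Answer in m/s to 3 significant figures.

Coriolis parameter at 66°S:
f = 2Ω sin φ = 2 × 7.29×10⁻⁵ × sin 66° = 1.33×10⁻⁴ s⁻¹
In the Southern Hemisphere f is negative: f = −1.33×10⁻⁴ s⁻¹.
Component geostrophic relations (x east, y north):
u_g = −(1/(fρ)) ∂P/∂y,  v_g = (1/(fρ)) ∂P/∂x
u_g = −(−3.5×10⁻³)/(−1.33×10⁻⁴ × 1.02) = −25.8 m/s;  v_g = (−3.0×10⁻³)/(−1.33×10⁻⁴ × 1.02) = 22.1 m/s
|V_g| = √(u_g² + v_g²) = 33.9 m/s

33.9 m/s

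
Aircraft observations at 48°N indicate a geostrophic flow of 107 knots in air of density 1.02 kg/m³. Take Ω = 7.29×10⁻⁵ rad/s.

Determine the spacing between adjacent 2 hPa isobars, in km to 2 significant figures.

Coriolis parameter at 48°N:
f = 2Ω sin φ = 2 × 7.29×10⁻⁵ × sin 48° = 1.08×10⁻⁴ s⁻¹
Wind speed in SI: 107 knots = 55.0 m/s
Geostrophic balance rearranged: |∂P/∂n| = f ρ V_g
|∂P/∂n| = 1.08×10⁻⁴ × 1.02 × 55.0 = 6.08×10⁻³ Pa/m
Isobar spacing: Δn = ΔP/|∂P/∂n| = 200 Pa / 6.08×10⁻³ Pa/m = 32876 m ≈ 33 km

33 km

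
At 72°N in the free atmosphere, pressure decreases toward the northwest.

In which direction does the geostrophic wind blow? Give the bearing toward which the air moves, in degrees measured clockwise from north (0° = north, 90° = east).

The pressure-gradient force points toward the northwest (bearing 315°).
Geostrophic balance: in the Northern Hemisphere the Coriolis force deflects motion to the right, so the geostrophic wind blows 90° to the right of the pressure-gradient force (low pressure on the left).
Rotating 315° by 90° clockwise gives 045° — the wind blows toward the northeast.

045°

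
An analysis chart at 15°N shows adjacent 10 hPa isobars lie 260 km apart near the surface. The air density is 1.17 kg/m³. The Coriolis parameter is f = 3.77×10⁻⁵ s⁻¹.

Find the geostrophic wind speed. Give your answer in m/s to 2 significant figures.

Pressure gradient: |∂P/∂n| = 1000 Pa / 260000 m = 3.85×10⁻³ Pa/m
Geostrophic balance (pressure-gradient force = Coriolis force):
V_g = (1/(fρ)) |∂P/∂n| = 3.85×10⁻³ / (3.77×10⁻⁵ × 1.17) = 87.2 m/s

87 m/s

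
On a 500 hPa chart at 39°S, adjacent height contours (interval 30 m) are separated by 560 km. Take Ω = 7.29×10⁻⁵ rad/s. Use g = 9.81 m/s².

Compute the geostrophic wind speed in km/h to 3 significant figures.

Coriolis parameter at 39°S:
f = 2Ω sin φ = 2 × 7.29×10⁻⁵ × sin 39° = 9.18×10⁻⁵ s⁻¹
Height gradient: |∂Z/∂n| = 30 m / 560000 m = 5.36×10⁻⁵
On a pressure surface, geostrophic balance gives V_g = (g/f)|∂Z/∂n|:
V_g = 9.81 × 5.36×10⁻⁵ / 9.18×10⁻⁵ = 5.73 m/s
Converting: 5.73 m/s × 3.6 = 20.6 km/h

20.6 km/h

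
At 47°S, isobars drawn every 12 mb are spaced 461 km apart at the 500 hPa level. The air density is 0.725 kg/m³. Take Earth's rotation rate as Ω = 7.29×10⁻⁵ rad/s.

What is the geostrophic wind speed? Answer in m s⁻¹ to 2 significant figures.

Coriolis parameter at 47°S:
f = 2Ω sin φ = 2 × 7.29×10⁻⁵ × sin 47° = 1.07×10⁻⁴ s⁻¹
Pressure gradient: |∂P/∂n| = 1200 Pa / 461000 m = 2.60×10⁻³ Pa/m
Geostrophic balance (pressure-gradient force = Coriolis force):
V_g = (1/(fρ)) |∂P/∂n| = 2.60×10⁻³ / (1.07×10⁻⁴ × 0.725) = 33.7 m/s

34 m s⁻¹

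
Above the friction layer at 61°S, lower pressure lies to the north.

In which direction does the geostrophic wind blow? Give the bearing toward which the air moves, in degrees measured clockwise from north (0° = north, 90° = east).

270°

The pressure-gradient force points toward the north (bearing 000°).
Geostrophic balance: in the Southern Hemisphere the Coriolis force deflects motion to the left, so the geostrophic wind blows 90° to the left of the pressure-gradient force (low pressure on the right).
Rotating 000° by 90° counterclockwise gives 270° — the wind blows toward the west.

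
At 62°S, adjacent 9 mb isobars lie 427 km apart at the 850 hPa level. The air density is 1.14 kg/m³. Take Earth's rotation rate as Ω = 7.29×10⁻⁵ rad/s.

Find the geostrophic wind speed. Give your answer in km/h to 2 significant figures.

52 km/h

Coriolis parameter at 62°S:
f = 2Ω sin φ = 2 × 7.29×10⁻⁵ × sin 62° = 1.29×10⁻⁴ s⁻¹
Pressure gradient: |∂P/∂n| = 900 Pa / 427000 m = 2.11×10⁻³ Pa/m
Geostrophic balance (pressure-gradient force = Coriolis force):
V_g = (1/(fρ)) |∂P/∂n| = 2.11×10⁻³ / (1.29×10⁻⁴ × 1.14) = 14.4 m/s
Converting: 14.4 m/s × 3.6 = 52 km/h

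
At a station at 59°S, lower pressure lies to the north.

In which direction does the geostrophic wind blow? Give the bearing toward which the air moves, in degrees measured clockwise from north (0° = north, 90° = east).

The pressure-gradient force points toward the north (bearing 000°).
Geostrophic balance: in the Southern Hemisphere the Coriolis force deflects motion to the left, so the geostrophic wind blows 90° to the left of the pressure-gradient force (low pressure on the right).
Rotating 000° by 90° counterclockwise gives 270° — the wind blows toward the west.

270°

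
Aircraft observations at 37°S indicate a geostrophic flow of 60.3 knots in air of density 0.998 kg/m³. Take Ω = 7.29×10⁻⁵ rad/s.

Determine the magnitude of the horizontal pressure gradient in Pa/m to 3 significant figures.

Coriolis parameter at 37°S:
f = 2Ω sin φ = 2 × 7.29×10⁻⁵ × sin 37° = 8.77×10⁻⁵ s⁻¹
Wind speed in SI: 60.3 knots = 31.0 m/s
Geostrophic balance rearranged: |∂P/∂n| = f ρ V_g
|∂P/∂n| = 8.77×10⁻⁵ × 0.998 × 31.0 = 2.72×10⁻³ Pa/m

2.72×10⁻³ Pa/m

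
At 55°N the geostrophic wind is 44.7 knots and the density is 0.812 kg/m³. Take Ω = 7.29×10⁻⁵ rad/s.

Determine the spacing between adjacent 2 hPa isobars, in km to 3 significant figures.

Coriolis parameter at 55°N:
f = 2Ω sin φ = 2 × 7.29×10⁻⁵ × sin 55° = 1.19×10⁻⁴ s⁻¹
Wind speed in SI: 44.7 knots = 23.0 m/s
Geostrophic balance rearranged: |∂P/∂n| = f ρ V_g
|∂P/∂n| = 1.19×10⁻⁴ × 0.812 × 23.0 = 2.23×10⁻³ Pa/m
Isobar spacing: Δn = ΔP/|∂P/∂n| = 200 Pa / 2.23×10⁻³ Pa/m = 89682 m ≈ 89.7 km

89.7 km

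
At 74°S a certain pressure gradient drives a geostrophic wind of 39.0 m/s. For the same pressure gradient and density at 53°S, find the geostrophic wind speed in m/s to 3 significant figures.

With the same pressure gradient and density, V_g ∝ 1/f ∝ 1/sin φ.
V₂ = V₁ · sin φ₁ / sin φ₂ = 39.0 × sin 74° / sin 53°
V₂ = 39.0 × 0.9613/0.7986 = 46.9 m/s

46.9 m/s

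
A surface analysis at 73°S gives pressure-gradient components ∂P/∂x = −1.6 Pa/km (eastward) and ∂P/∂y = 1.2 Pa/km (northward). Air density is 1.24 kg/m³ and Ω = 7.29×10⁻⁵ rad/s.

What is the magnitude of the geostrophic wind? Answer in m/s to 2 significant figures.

Coriolis parameter at 73°S:
f = 2Ω sin φ = 2 × 7.29×10⁻⁵ × sin 73° = 1.39×10⁻⁴ s⁻¹
In the Southern Hemisphere f is negative: f = −1.39×10⁻⁴ s⁻¹.
Component geostrophic relations (x east, y north):
u_g = −(1/(fρ)) ∂P/∂y,  v_g = (1/(fρ)) ∂P/∂x
u_g = −(1.2×10⁻³)/(−1.39×10⁻⁴ × 1.24) = 6.94 m/s;  v_g = (−1.6×10⁻³)/(−1.39×10⁻⁴ × 1.24) = 9.25 m/s
|V_g| = √(u_g² + v_g²) = 11.6 m/s

12 m/s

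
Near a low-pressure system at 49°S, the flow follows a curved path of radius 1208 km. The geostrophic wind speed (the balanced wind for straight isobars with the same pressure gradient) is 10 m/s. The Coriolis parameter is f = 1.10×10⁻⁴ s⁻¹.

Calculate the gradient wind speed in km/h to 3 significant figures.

Around a low, centrifugal force acts outward with Coriolis, so pressure-gradient force balances both:
(1/ρ)|∂P/∂n| = fV + V²/R  →  V² + fR·V − fR·V_g = 0
With fR = 1.10×10⁻⁴ × 1208×10³ m = 133 m/s:
V = [−fR + √((fR)² + 4 fR V_g)]/2 = [−133 + √(133² + 4×133×10)]/2 = 9.34 m/s
Subgeostrophic (V < V_g = 10 m/s), as expected around a low.
Converting: 9.34 m/s × 3.6 = 33.6 km/h

33.6 km/h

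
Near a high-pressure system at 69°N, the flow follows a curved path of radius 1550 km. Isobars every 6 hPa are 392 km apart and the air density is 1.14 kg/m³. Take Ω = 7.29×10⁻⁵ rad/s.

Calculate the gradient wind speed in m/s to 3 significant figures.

Coriolis parameter at 69°N:
f = 2Ω sin φ = 2 × 7.29×10⁻⁵ × sin 69° = 1.36×10⁻⁴ s⁻¹
Pressure gradient: |∂P/∂n| = 600 Pa / 392000 m = 1.53×10⁻³ Pa/m
Geostrophic speed: V_g = |∂P/∂n|/(fρ) = 1.53×10⁻³/(1.36×10⁻⁴ × 1.14) = 9.86 m/s
Around a high, pressure-gradient force acts outward with centrifugal, so Coriolis balances both:
fV = (1/ρ)|∂P/∂n| + V²/R  →  V² − fR·V + fR·V_g = 0
With fR = 1.36×10⁻⁴ × 1550×10³ m = 211 m/s:
V = [fR − √((fR)² − 4 fR V_g)]/2 = [211 − √(211² − 4×211×9.86)]/2 = 10.4 m/s
Supergeostrophic (V > V_g = 9.86 m/s), as expected around a high.

10.4 m/s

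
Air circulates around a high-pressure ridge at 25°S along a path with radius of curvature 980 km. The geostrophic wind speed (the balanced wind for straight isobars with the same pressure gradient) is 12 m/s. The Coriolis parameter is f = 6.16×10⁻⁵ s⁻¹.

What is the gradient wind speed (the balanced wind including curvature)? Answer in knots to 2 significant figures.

32 knots

Around a high, pressure-gradient force acts outward with centrifugal, so Coriolis balances both:
fV = (1/ρ)|∂P/∂n| + V²/R  →  V² − fR·V + fR·V_g = 0
With fR = 6.16×10⁻⁵ × 980×10³ m = 60.4 m/s:
V = [fR − √((fR)² − 4 fR V_g)]/2 = [60.4 − √(60.4² − 4×60.4×12)]/2 = 16.5 m/s
Supergeostrophic (V > V_g = 12 m/s), as expected around a high.
Converting: 16.5 m/s × 1.944 = 32 knots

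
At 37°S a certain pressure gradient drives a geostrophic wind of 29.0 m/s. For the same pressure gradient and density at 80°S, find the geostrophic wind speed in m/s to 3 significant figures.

With the same pressure gradient and density, V_g ∝ 1/f ∝ 1/sin φ.
V₂ = V₁ · sin φ₁ / sin φ₂ = 29.0 × sin 37° / sin 80°
V₂ = 29.0 × 0.6018/0.9848 = 17.7 m/s

17.7 m/s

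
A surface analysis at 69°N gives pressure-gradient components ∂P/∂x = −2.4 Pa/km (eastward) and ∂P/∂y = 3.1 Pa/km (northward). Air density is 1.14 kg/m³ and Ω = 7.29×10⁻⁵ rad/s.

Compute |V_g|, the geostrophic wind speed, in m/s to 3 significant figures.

Coriolis parameter at 69°N:
f = 2Ω sin φ = 2 × 7.29×10⁻⁵ × sin 69° = 1.36×10⁻⁴ s⁻¹
Component geostrophic relations (x east, y north):
u_g = −(1/(fρ)) ∂P/∂y,  v_g = (1/(fρ)) ∂P/∂x
u_g = −(3.1×10⁻³)/(1.36×10⁻⁴ × 1.14) = −20.0 m/s;  v_g = (−2.4×10⁻³)/(1.36×10⁻⁴ × 1.14) = −15.5 m/s
|V_g| = √(u_g² + v_g²) = 25.3 m/s

25.3 m/s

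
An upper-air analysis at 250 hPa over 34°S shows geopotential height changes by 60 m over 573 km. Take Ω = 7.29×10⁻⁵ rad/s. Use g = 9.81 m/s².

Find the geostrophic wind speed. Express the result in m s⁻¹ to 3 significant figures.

Coriolis parameter at 34°S:
f = 2Ω sin φ = 2 × 7.29×10⁻⁵ × sin 34° = 8.15×10⁻⁵ s⁻¹
Height gradient: |∂Z/∂n| = 60 m / 573000 m = 1.05×10⁻⁴
On a pressure surface, geostrophic balance gives V_g = (g/f)|∂Z/∂n|:
V_g = 9.81 × 1.05×10⁻⁴ / 8.15×10⁻⁵ = 12.6 m/s

12.6 m s⁻¹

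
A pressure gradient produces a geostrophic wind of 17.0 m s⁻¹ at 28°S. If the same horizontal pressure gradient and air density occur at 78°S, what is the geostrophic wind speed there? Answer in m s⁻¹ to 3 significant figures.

8.16 m s⁻¹

With the same pressure gradient and density, V_g ∝ 1/f ∝ 1/sin φ.
V₂ = V₁ · sin φ₁ / sin φ₂ = 17.0 × sin 28° / sin 78°
V₂ = 17.0 × 0.4695/0.9781 = 8.16 m s⁻¹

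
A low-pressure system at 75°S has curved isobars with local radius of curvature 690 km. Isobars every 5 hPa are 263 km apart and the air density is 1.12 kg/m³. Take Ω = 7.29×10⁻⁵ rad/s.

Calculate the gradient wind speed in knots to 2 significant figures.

Coriolis parameter at 75°S:
f = 2Ω sin φ = 2 × 7.29×10⁻⁵ × sin 75° = 1.41×10⁻⁴ s⁻¹
Pressure gradient: |∂P/∂n| = 500 Pa / 263000 m = 1.90×10⁻³ Pa/m
Geostrophic speed: V_g = |∂P/∂n|/(fρ) = 1.90×10⁻³/(1.41×10⁻⁴ × 1.12) = 12.1 m/s
Around a low, centrifugal force acts outward with Coriolis, so pressure-gradient force balances both:
(1/ρ)|∂P/∂n| = fV + V²/R  →  V² + fR·V − fR·V_g = 0
With fR = 1.41×10⁻⁴ × 690×10³ m = 97.2 m/s:
V = [−fR + √((fR)² + 4 fR V_g)]/2 = [−97.2 + √(97.2² + 4×97.2×12.1)]/2 = 10.8 m/s
Subgeostrophic (V < V_g = 12.1 m/s), as expected around a low.
Converting: 10.8 m/s × 1.944 = 21 knots

21 knots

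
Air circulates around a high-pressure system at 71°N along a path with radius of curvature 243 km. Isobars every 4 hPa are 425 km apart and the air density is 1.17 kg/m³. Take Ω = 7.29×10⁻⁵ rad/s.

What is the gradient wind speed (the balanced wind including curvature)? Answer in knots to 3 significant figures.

Coriolis parameter at 71°N:
f = 2Ω sin φ = 2 × 7.29×10⁻⁵ × sin 71° = 1.38×10⁻⁴ s⁻¹
Pressure gradient: |∂P/∂n| = 400 Pa / 425000 m = 9.41×10⁻⁴ Pa/m
Geostrophic speed: V_g = |∂P/∂n|/(fρ) = 9.41×10⁻⁴/(1.38×10⁻⁴ × 1.17) = 5.84 m/s
Around a high, pressure-gradient force acts outward with centrifugal, so Coriolis balances both:
fV = (1/ρ)|∂P/∂n| + V²/R  →  V² − fR·V + fR·V_g = 0
With fR = 1.38×10⁻⁴ × 243×10³ m = 33.5 m/s:
V = [fR − √((fR)² − 4 fR V_g)]/2 = [33.5 − √(33.5² − 4×33.5×5.84)]/2 = 7.53 m/s
Supergeostrophic (V > V_g = 5.84 m/s), as expected around a high.
Converting: 7.53 m/s × 1.944 = 14.6 knots

14.6 knots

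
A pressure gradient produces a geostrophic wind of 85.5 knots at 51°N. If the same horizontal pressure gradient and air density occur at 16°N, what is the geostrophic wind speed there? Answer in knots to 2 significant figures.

240 knots

With the same pressure gradient and density, V_g ∝ 1/f ∝ 1/sin φ.
V₂ = V₁ · sin φ₁ / sin φ₂ = 85.5 × sin 51° / sin 16°
V₂ = 85.5 × 0.7771/0.2756 = 240 knots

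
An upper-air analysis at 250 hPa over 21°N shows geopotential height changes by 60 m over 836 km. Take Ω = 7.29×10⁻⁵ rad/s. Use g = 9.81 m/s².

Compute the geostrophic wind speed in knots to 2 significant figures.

26 knots

Coriolis parameter at 21°N:
f = 2Ω sin φ = 2 × 7.29×10⁻⁵ × sin 21° = 5.23×10⁻⁵ s⁻¹
Height gradient: |∂Z/∂n| = 60 m / 836000 m = 7.18×10⁻⁵
On a pressure surface, geostrophic balance gives V_g = (g/f)|∂Z/∂n|:
V_g = 9.81 × 7.18×10⁻⁵ / 5.23×10⁻⁵ = 13.5 m/s
Converting: 13.5 m/s × 1.944 = 26 knots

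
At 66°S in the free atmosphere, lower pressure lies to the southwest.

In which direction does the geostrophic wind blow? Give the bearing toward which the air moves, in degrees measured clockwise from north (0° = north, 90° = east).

The pressure-gradient force points toward the southwest (bearing 225°).
Geostrophic balance: in the Southern Hemisphere the Coriolis force deflects motion to the left, so the geostrophic wind blows 90° to the left of the pressure-gradient force (low pressure on the right).
Rotating 225° by 90° counterclockwise gives 135° — the wind blows toward the southeast.

135°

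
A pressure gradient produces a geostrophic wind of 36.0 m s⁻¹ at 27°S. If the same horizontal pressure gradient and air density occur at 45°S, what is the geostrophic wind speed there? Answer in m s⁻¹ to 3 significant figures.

23.1 m s⁻¹

With the same pressure gradient and density, V_g ∝ 1/f ∝ 1/sin φ.
V₂ = V₁ · sin φ₁ / sin φ₂ = 36.0 × sin 27° / sin 45°
V₂ = 36.0 × 0.4540/0.7071 = 23.1 m s⁻¹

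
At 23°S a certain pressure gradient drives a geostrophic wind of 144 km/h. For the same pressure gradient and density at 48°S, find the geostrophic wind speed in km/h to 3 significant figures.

With the same pressure gradient and density, V_g ∝ 1/f ∝ 1/sin φ.
V₂ = V₁ · sin φ₁ / sin φ₂ = 144 × sin 23° / sin 48°
V₂ = 144 × 0.3907/0.7431 = 75.7 km/h

75.7 km/h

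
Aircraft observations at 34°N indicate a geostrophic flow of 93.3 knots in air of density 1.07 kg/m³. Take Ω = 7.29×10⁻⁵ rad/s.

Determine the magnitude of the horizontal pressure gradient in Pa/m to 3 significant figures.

Coriolis parameter at 34°N:
f = 2Ω sin φ = 2 × 7.29×10⁻⁵ × sin 34° = 8.15×10⁻⁵ s⁻¹
Wind speed in SI: 93.3 knots = 48.0 m/s
Geostrophic balance rearranged: |∂P/∂n| = f ρ V_g
|∂P/∂n| = 8.15×10⁻⁵ × 1.07 × 48.0 = 4.19×10⁻³ Pa/m

4.19×10⁻³ Pa/m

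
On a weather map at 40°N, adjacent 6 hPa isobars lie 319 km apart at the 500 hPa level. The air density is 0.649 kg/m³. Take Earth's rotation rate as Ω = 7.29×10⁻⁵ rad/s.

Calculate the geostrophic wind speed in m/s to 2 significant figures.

31 m/s

Coriolis parameter at 40°N:
f = 2Ω sin φ = 2 × 7.29×10⁻⁵ × sin 40° = 9.37×10⁻⁵ s⁻¹
Pressure gradient: |∂P/∂n| = 600 Pa / 319000 m = 1.88×10⁻³ Pa/m
Geostrophic balance (pressure-gradient force = Coriolis force):
V_g = (1/(fρ)) |∂P/∂n| = 1.88×10⁻³ / (9.37×10⁻⁵ × 0.649) = 30.9 m/s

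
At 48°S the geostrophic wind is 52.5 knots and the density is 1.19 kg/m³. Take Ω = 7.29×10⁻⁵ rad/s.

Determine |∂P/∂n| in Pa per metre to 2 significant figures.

3.5×10⁻³ Pa/m

Coriolis parameter at 48°S:
f = 2Ω sin φ = 2 × 7.29×10⁻⁵ × sin 48° = 1.08×10⁻⁴ s⁻¹
Wind speed in SI: 52.5 knots = 27.0 m/s
Geostrophic balance rearranged: |∂P/∂n| = f ρ V_g
|∂P/∂n| = 1.08×10⁻⁴ × 1.19 × 27.0 = 3.48×10⁻³ Pa/m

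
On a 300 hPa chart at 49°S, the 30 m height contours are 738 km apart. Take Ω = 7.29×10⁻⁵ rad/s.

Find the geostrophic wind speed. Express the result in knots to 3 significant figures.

7.04 knots

Coriolis parameter at 49°S:
f = 2Ω sin φ = 2 × 7.29×10⁻⁵ × sin 49° = 1.10×10⁻⁴ s⁻¹
Height gradient: |∂Z/∂n| = 30 m / 738000 m = 4.07×10⁻⁵
On a pressure surface, geostrophic balance gives V_g = (g/f)|∂Z/∂n|:
V_g = 9.81 × 4.07×10⁻⁵ / 1.10×10⁻⁴ = 3.62 m/s
Converting: 3.62 m/s × 1.944 = 7.04 knots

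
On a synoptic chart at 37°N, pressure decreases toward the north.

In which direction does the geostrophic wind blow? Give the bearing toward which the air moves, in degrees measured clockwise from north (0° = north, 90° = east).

The pressure-gradient force points toward the north (bearing 000°).
Geostrophic balance: in the Northern Hemisphere the Coriolis force deflects motion to the right, so the geostrophic wind blows 90° to the right of the pressure-gradient force (low pressure on the left).
Rotating 000° by 90° clockwise gives 090° — the wind blows toward the east.

090°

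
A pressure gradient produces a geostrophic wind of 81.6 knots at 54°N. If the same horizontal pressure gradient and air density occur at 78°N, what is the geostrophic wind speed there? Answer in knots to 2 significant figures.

With the same pressure gradient and density, V_g ∝ 1/f ∝ 1/sin φ.
V₂ = V₁ · sin φ₁ / sin φ₂ = 81.6 × sin 54° / sin 78°
V₂ = 81.6 × 0.8090/0.9781 = 67 knots

67 knots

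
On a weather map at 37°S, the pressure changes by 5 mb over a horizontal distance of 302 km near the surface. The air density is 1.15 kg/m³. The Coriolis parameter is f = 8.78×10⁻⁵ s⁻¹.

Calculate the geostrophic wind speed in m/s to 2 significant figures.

16 m/s

Pressure gradient: |∂P/∂n| = 500 Pa / 302000 m = 1.66×10⁻³ Pa/m
Geostrophic balance (pressure-gradient force = Coriolis force):
V_g = (1/(fρ)) |∂P/∂n| = 1.66×10⁻³ / (8.78×10⁻⁵ × 1.15) = 16.4 m/s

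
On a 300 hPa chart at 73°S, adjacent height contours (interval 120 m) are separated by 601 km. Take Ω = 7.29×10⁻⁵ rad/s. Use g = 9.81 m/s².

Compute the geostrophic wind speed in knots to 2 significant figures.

27 knots

Coriolis parameter at 73°S:
f = 2Ω sin φ = 2 × 7.29×10⁻⁵ × sin 73° = 1.39×10⁻⁴ s⁻¹
Height gradient: |∂Z/∂n| = 120 m / 601000 m = 2.00×10⁻⁴
On a pressure surface, geostrophic balance gives V_g = (g/f)|∂Z/∂n|:
V_g = 9.81 × 2.00×10⁻⁴ / 1.39×10⁻⁴ = 14.0 m/s
Converting: 14.0 m/s × 1.944 = 27 knots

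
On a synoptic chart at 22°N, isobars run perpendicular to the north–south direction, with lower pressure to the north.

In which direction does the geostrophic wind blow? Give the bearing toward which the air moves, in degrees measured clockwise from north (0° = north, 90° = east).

090°

The pressure-gradient force points toward the north (bearing 000°).
Geostrophic balance: in the Northern Hemisphere the Coriolis force deflects motion to the right, so the geostrophic wind blows 90° to the right of the pressure-gradient force (low pressure on the left).
Rotating 000° by 90° clockwise gives 090° — the wind blows toward the east.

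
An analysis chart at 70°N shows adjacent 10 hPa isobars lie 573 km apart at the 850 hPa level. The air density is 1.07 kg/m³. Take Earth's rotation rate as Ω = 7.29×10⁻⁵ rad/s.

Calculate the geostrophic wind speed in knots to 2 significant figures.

Coriolis parameter at 70°N:
f = 2Ω sin φ = 2 × 7.29×10⁻⁵ × sin 70° = 1.37×10⁻⁴ s⁻¹
Pressure gradient: |∂P/∂n| = 1000 Pa / 573000 m = 1.75×10⁻³ Pa/m
Geostrophic balance (pressure-gradient force = Coriolis force):
V_g = (1/(fρ)) |∂P/∂n| = 1.75×10⁻³ / (1.37×10⁻⁴ × 1.07) = 11.9 m/s
Converting: 11.9 m/s × 1.944 = 23 knots

23 knots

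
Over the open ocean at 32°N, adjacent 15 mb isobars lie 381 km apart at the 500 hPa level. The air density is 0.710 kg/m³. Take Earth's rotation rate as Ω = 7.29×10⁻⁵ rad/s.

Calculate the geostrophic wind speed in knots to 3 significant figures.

140 knots

Coriolis parameter at 32°N:
f = 2Ω sin φ = 2 × 7.29×10⁻⁵ × sin 32° = 7.73×10⁻⁵ s⁻¹
Pressure gradient: |∂P/∂n| = 1500 Pa / 381000 m = 3.94×10⁻³ Pa/m
Geostrophic balance (pressure-gradient force = Coriolis force):
V_g = (1/(fρ)) |∂P/∂n| = 3.94×10⁻³ / (7.73×10⁻⁵ × 0.710) = 71.8 m/s
Converting: 71.8 m/s × 1.944 = 140 knots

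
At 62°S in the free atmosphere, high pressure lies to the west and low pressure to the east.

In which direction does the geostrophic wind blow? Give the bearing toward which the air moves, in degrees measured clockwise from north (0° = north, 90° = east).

000°

The pressure-gradient force points toward the east (bearing 090°).
Geostrophic balance: in the Southern Hemisphere the Coriolis force deflects motion to the left, so the geostrophic wind blows 90° to the left of the pressure-gradient force (low pressure on the right).
Rotating 090° by 90° counterclockwise gives 000° — the wind blows toward the north.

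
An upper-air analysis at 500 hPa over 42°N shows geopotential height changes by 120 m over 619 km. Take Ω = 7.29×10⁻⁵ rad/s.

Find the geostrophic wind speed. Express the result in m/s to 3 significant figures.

Coriolis parameter at 42°N:
f = 2Ω sin φ = 2 × 7.29×10⁻⁵ × sin 42° = 9.76×10⁻⁵ s⁻¹
Height gradient: |∂Z/∂n| = 120 m / 619000 m = 1.94×10⁻⁴
On a pressure surface, geostrophic balance gives V_g = (g/f)|∂Z/∂n|:
V_g = 9.81 × 1.94×10⁻⁴ / 9.76×10⁻⁵ = 19.5 m/s

19.5 m/s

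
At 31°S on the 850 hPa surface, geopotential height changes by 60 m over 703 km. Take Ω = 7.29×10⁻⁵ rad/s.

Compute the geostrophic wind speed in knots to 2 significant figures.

Coriolis parameter at 31°S:
f = 2Ω sin φ = 2 × 7.29×10⁻⁵ × sin 31° = 7.51×10⁻⁵ s⁻¹
Height gradient: |∂Z/∂n| = 60 m / 703000 m = 8.53×10⁻⁵
On a pressure surface, geostrophic balance gives V_g = (g/f)|∂Z/∂n|:
V_g = 9.81 × 8.53×10⁻⁵ / 7.51×10⁻⁵ = 11.1 m/s
Converting: 11.1 m/s × 1.944 = 22 knots

22 knots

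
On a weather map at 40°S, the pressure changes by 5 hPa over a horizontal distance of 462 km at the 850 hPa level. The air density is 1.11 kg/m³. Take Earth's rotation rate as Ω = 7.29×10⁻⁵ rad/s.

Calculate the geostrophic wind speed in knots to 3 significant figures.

Coriolis parameter at 40°S:
f = 2Ω sin φ = 2 × 7.29×10⁻⁵ × sin 40° = 9.37×10⁻⁵ s⁻¹
Pressure gradient: |∂P/∂n| = 500 Pa / 462000 m = 1.08×10⁻³ Pa/m
Geostrophic balance (pressure-gradient force = Coriolis force):
V_g = (1/(fρ)) |∂P/∂n| = 1.08×10⁻³ / (9.37×10⁻⁵ × 1.11) = 10.4 m/s
Converting: 10.4 m/s × 1.944 = 20.2 knots

20.2 knots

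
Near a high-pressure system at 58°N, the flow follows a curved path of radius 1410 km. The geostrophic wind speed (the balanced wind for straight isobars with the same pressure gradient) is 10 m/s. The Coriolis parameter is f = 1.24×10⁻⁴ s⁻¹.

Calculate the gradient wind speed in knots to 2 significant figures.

Around a high, pressure-gradient force acts outward with centrifugal, so Coriolis balances both:
fV = (1/ρ)|∂P/∂n| + V²/R  →  V² − fR·V + fR·V_g = 0
With fR = 1.24×10⁻⁴ × 1410×10³ m = 175 m/s:
V = [fR − √((fR)² − 4 fR V_g)]/2 = [175 − √(175² − 4×175×10)]/2 = 10.6 m/s
Supergeostrophic (V > V_g = 10 m/s), as expected around a high.
Converting: 10.6 m/s × 1.944 = 21 knots

21 knots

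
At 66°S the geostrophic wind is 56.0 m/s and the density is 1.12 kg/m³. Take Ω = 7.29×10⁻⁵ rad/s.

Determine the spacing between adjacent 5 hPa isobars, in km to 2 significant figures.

60 km

Coriolis parameter at 66°S:
f = 2Ω sin φ = 2 × 7.29×10⁻⁵ × sin 66° = 1.33×10⁻⁴ s⁻¹
Geostrophic balance rearranged: |∂P/∂n| = f ρ V_g
|∂P/∂n| = 1.33×10⁻⁴ × 1.12 × 56.0 = 8.35×10⁻³ Pa/m
Isobar spacing: Δn = ΔP/|∂P/∂n| = 500 Pa / 8.35×10⁻³ Pa/m = 59852 m ≈ 60 km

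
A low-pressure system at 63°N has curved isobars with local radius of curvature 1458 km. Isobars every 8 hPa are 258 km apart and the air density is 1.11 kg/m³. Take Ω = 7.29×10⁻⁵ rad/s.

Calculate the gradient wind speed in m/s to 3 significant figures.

Coriolis parameter at 63°N:
f = 2Ω sin φ = 2 × 7.29×10⁻⁵ × sin 63° = 1.30×10⁻⁴ s⁻¹
Pressure gradient: |∂P/∂n| = 800 Pa / 258000 m = 3.10×10⁻³ Pa/m
Geostrophic speed: V_g = |∂P/∂n|/(fρ) = 3.10×10⁻³/(1.30×10⁻⁴ × 1.11) = 21.5 m/s
Around a low, centrifugal force acts outward with Coriolis, so pressure-gradient force balances both:
(1/ρ)|∂P/∂n| = fV + V²/R  →  V² + fR·V − fR·V_g = 0
With fR = 1.30×10⁻⁴ × 1458×10³ m = 189 m/s:
V = [−fR + √((fR)² + 4 fR V_g)]/2 = [−189 + √(189² + 4×189×21.5)]/2 = 19.5 m/s
Subgeostrophic (V < V_g = 21.5 m/s), as expected around a low.

19.5 m/s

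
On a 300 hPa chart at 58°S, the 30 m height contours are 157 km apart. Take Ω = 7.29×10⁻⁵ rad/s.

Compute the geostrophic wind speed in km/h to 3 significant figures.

54.6 km/h

Coriolis parameter at 58°S:
f = 2Ω sin φ = 2 × 7.29×10⁻⁵ × sin 58° = 1.24×10⁻⁴ s⁻¹
Height gradient: |∂Z/∂n| = 30 m / 157000 m = 1.91×10⁻⁴
On a pressure surface, geostrophic balance gives V_g = (g/f)|∂Z/∂n|:
V_g = 9.81 × 1.91×10⁻⁴ / 1.24×10⁻⁴ = 15.2 m/s
Converting: 15.2 m/s × 3.6 = 54.6 km/h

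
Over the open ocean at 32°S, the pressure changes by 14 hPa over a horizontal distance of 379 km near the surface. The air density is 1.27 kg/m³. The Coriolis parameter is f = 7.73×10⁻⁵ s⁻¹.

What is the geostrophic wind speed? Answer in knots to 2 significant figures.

73 knots

Pressure gradient: |∂P/∂n| = 1400 Pa / 379000 m = 3.69×10⁻³ Pa/m
Geostrophic balance (pressure-gradient force = Coriolis force):
V_g = (1/(fρ)) |∂P/∂n| = 3.69×10⁻³ / (7.73×10⁻⁵ × 1.27) = 37.6 m/s
Converting: 37.6 m/s × 1.944 = 73 knots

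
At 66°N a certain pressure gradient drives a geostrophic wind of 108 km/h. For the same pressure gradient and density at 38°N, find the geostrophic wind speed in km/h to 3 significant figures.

With the same pressure gradient and density, V_g ∝ 1/f ∝ 1/sin φ.
V₂ = V₁ · sin φ₁ / sin φ₂ = 108 × sin 66° / sin 38°
V₂ = 108 × 0.9135/0.6157 = 160 km/h

160 km/h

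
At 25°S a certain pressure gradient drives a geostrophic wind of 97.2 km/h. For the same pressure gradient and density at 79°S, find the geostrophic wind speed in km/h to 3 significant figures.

41.8 km/h

With the same pressure gradient and density, V_g ∝ 1/f ∝ 1/sin φ.
V₂ = V₁ · sin φ₁ / sin φ₂ = 97.2 × sin 25° / sin 79°
V₂ = 97.2 × 0.4226/0.9816 = 41.8 km/h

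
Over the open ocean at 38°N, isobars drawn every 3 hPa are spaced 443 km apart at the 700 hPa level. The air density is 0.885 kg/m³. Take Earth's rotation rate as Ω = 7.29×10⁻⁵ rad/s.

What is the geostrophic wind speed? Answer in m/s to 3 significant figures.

8.52 m/s

Coriolis parameter at 38°N:
f = 2Ω sin φ = 2 × 7.29×10⁻⁵ × sin 38° = 8.98×10⁻⁵ s⁻¹
Pressure gradient: |∂P/∂n| = 300 Pa / 443000 m = 6.77×10⁻⁴ Pa/m
Geostrophic balance (pressure-gradient force = Coriolis force):
V_g = (1/(fρ)) |∂P/∂n| = 6.77×10⁻⁴ / (8.98×10⁻⁵ × 0.885) = 8.52 m/s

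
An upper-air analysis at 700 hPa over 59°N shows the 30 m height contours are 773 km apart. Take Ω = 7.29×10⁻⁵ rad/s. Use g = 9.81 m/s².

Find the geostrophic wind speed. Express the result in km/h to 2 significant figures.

11 km/h

Coriolis parameter at 59°N:
f = 2Ω sin φ = 2 × 7.29×10⁻⁵ × sin 59° = 1.25×10⁻⁴ s⁻¹
Height gradient: |∂Z/∂n| = 30 m / 773000 m = 3.88×10⁻⁵
On a pressure surface, geostrophic balance gives V_g = (g/f)|∂Z/∂n|:
V_g = 9.81 × 3.88×10⁻⁵ / 1.25×10⁻⁴ = 3.05 m/s
Converting: 3.05 m/s × 3.6 = 11 km/h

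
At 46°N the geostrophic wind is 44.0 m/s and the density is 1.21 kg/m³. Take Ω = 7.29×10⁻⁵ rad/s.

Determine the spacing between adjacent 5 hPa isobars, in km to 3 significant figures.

Coriolis parameter at 46°N:
f = 2Ω sin φ = 2 × 7.29×10⁻⁵ × sin 46° = 1.05×10⁻⁴ s⁻¹
Geostrophic balance rearranged: |∂P/∂n| = f ρ V_g
|∂P/∂n| = 1.05×10⁻⁴ × 1.21 × 44.0 = 5.58×10⁻³ Pa/m
Isobar spacing: Δn = ΔP/|∂P/∂n| = 500 Pa / 5.58×10⁻³ Pa/m = 89545 m ≈ 89.5 km

89.5 km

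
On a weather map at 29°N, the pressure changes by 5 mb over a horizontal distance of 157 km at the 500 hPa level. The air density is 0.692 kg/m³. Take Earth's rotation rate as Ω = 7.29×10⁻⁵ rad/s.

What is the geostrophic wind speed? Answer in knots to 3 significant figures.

Coriolis parameter at 29°N:
f = 2Ω sin φ = 2 × 7.29×10⁻⁵ × sin 29° = 7.07×10⁻⁵ s⁻¹
Pressure gradient: |∂P/∂n| = 500 Pa / 157000 m = 3.18×10⁻³ Pa/m
Geostrophic balance (pressure-gradient force = Coriolis force):
V_g = (1/(fρ)) |∂P/∂n| = 3.18×10⁻³ / (7.07×10⁻⁵ × 0.692) = 65.1 m/s
Converting: 65.1 m/s × 1.944 = 127 knots

127 knots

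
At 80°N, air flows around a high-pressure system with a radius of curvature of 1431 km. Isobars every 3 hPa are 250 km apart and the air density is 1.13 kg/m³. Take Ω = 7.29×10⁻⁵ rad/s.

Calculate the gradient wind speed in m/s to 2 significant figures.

Coriolis parameter at 80°N:
f = 2Ω sin φ = 2 × 7.29×10⁻⁵ × sin 80° = 1.44×10⁻⁴ s⁻¹
Pressure gradient: |∂P/∂n| = 300 Pa / 250000 m = 1.20×10⁻³ Pa/m
Geostrophic speed: V_g = |∂P/∂n|/(fρ) = 1.20×10⁻³/(1.44×10⁻⁴ × 1.13) = 7.40 m/s
Around a high, pressure-gradient force acts outward with centrifugal, so Coriolis balances both:
fV = (1/ρ)|∂P/∂n| + V²/R  →  V² − fR·V + fR·V_g = 0
With fR = 1.44×10⁻⁴ × 1431×10³ m = 205 m/s:
V = [fR − √((fR)² − 4 fR V_g)]/2 = [205 − √(205² − 4×205×7.4)]/2 = 7.68 m/s
Supergeostrophic (V > V_g = 7.4 m/s), as expected around a high.

7.7 m/s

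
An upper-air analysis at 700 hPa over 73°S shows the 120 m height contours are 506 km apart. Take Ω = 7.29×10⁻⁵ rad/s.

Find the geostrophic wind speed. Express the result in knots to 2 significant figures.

Coriolis parameter at 73°S:
f = 2Ω sin φ = 2 × 7.29×10⁻⁵ × sin 73° = 1.39×10⁻⁴ s⁻¹
Height gradient: |∂Z/∂n| = 120 m / 506000 m = 2.37×10⁻⁴
On a pressure surface, geostrophic balance gives V_g = (g/f)|∂Z/∂n|:
V_g = 9.81 × 2.37×10⁻⁴ / 1.39×10⁻⁴ = 16.7 m/s
Converting: 16.7 m/s × 1.944 = 32 knots

32 knots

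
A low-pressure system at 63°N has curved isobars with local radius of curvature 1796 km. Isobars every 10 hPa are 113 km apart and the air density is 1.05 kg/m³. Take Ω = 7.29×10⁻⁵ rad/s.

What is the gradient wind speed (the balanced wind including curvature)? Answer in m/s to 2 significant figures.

Coriolis parameter at 63°N:
f = 2Ω sin φ = 2 × 7.29×10⁻⁵ × sin 63° = 1.30×10⁻⁴ s⁻¹
Pressure gradient: |∂P/∂n| = 1000 Pa / 113000 m = 8.85×10⁻³ Pa/m
Geostrophic speed: V_g = |∂P/∂n|/(fρ) = 8.85×10⁻³/(1.30×10⁻⁴ × 1.05) = 64.9 m/s
Around a low, centrifugal force acts outward with Coriolis, so pressure-gradient force balances both:
(1/ρ)|∂P/∂n| = fV + V²/R  →  V² + fR·V − fR·V_g = 0
With fR = 1.30×10⁻⁴ × 1796×10³ m = 233 m/s:
V = [−fR + √((fR)² + 4 fR V_g)]/2 = [−233 + √(233² + 4×233×64.9)]/2 = 52.9 m/s
Subgeostrophic (V < V_g = 64.9 m/s), as expected around a low.

53 m/s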